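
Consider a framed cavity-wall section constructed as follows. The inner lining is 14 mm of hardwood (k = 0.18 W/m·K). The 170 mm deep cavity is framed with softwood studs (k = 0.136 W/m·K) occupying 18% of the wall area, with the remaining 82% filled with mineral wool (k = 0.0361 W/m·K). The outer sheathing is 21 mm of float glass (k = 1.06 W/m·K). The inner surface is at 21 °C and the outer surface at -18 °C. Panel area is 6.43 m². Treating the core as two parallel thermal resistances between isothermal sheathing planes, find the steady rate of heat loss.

Q ≈ 77.4 W

Sheathing layers in series; stud and cavity paths in parallel between them.
R_inner = 0.014/(0.18×6.43) = 0.0121 K/W
R_stud  = 0.17/(0.136×0.18×6.43) = 1.08 K/W
R_cav   = 0.17/(0.0361×0.82×6.43) = 0.8931 K/W
1/R_core = 1/R_stud + 1/R_cav → R_core = 0.4889 K/W
R_outer = 0.021/(1.06×6.43) = 0.003081 K/W
R_total = 0.504 K/W
Q = ΔT/R_total = 39/0.504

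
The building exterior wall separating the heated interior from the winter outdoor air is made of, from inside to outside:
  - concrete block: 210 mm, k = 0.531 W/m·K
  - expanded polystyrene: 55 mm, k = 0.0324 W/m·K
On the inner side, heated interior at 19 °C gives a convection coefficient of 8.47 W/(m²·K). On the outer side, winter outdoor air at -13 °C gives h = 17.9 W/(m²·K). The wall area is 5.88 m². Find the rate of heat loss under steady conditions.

Treating each layer as a thermal resistance in series:
R_inner film = 1/(h_i·A) = 1/(8.47×5.88) = 0.02008 K/W
R_concrete block = L/(kA) = 0.21/(0.531×5.88) = 0.06726 K/W
R_expanded polystyrene = L/(kA) = 0.055/(0.0324×5.88) = 0.2887 K/W
R_outer film = 1/(h_o·A) = 1/(17.9×5.88) = 0.009501 K/W
R_total = 0.3855 K/W
Q = ΔT / R_total = 32 / 0.3855

Q ≈ 83 W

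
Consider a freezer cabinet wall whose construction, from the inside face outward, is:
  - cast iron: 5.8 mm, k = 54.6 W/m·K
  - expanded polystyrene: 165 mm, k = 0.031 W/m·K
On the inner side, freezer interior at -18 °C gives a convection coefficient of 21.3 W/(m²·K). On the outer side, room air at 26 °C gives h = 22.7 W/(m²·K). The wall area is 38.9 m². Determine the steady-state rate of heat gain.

Treating each layer as a thermal resistance in series:
R_inner film = 1/(h_i·A) = 1/(21.3×38.9) = 0.001207 K/W
R_cast iron = L/(kA) = 0.0058/(54.6×38.9) = 2.731×10^-6 K/W
R_expanded polystyrene = L/(kA) = 0.165/(0.031×38.9) = 0.1368 K/W
R_outer film = 1/(h_o·A) = 1/(22.7×38.9) = 0.001132 K/W
R_total = 0.1392 K/W
Q = ΔT / R_total = 44 / 0.1392

Q ≈ 316 W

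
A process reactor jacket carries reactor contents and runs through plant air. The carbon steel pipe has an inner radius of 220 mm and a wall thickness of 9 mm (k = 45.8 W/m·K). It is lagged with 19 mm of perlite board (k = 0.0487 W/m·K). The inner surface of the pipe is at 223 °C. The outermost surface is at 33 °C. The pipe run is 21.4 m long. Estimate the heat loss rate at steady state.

Radial resistances (cylindrical: R_cond = ln(r_o/r_i)/(2πkL), R_conv = 1/(h·2πrL)):
R_carbon steel pipe wall = ln(229/220)/(2π×45.8×21.4) = 6.511×10^-6 K/W
R_perlite board = ln(248/229)/(2π×0.0487×21.4) = 0.01217 K/W
R_total = 0.01218 K/W
Q = ΔT/R_total = 190/0.01218

Q ≈ 15600 W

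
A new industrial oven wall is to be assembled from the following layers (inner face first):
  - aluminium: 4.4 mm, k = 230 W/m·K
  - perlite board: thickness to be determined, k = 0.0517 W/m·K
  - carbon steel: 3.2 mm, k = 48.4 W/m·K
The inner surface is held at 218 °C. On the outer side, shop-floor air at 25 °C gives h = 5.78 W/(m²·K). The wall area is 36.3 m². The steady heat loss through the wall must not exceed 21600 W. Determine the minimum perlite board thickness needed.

Thermal resistances in series:
R_aluminium = L/(kA) = 0.0044/(230×36.3) = 5.27×10^-7 K/W
R_carbon steel = L/(kA) = 0.0032/(48.4×36.3) = 1.821×10^-6 K/W
R_outer film = 1/(h_o·A) = 1/(5.78×36.3) = 0.004766 K/W
Sum of the known resistances R_other = 0.004768 K/W
Required total resistance R_tot = ΔT/Q_allow = 193/21600 = 0.008935 K/W
R_perlite board = R_tot − R_other = 0.004167 K/W
L = R·k·A = 0.004167×0.0517×36.3

L ≈ 7.82 mm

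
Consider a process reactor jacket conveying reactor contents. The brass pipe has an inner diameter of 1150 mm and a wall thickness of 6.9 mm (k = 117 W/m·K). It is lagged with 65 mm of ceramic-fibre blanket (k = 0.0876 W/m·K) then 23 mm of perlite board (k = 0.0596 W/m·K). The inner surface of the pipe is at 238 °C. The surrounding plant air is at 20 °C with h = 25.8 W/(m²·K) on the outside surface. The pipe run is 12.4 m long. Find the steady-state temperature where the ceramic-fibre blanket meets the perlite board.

Per-layer cylindrical resistances, series-summed:
R_brass pipe wall = ln(581.9/575)/(2π×117×12.4) = 1.309×10^-6 K/W
R_ceramic-fibre blanket = ln(646.9/581.9)/(2π×0.0876×12.4) = 0.01552 K/W
R_perlite board = ln(669.9/646.9)/(2π×0.0596×12.4) = 0.007524 K/W
R_outer film = 1/(h_o·2πr_oL) = 1/(25.8×2π×0.6699×12.4) = 7.426×10^-4 K/W
R_total = 0.02378 K/W
Q = ΔT/R_total = 218/0.02378
Q = 9170 W
T_interface = T_inner − Q·ΣR(inner→interface) = 238 − 9170×0.01552

T ≈ 95.8 °C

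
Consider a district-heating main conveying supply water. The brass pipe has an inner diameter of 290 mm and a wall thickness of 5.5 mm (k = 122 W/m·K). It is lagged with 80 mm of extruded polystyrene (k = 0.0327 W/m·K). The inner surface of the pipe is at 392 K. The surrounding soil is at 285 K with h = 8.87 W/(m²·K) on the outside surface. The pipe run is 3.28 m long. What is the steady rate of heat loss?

Q ≈ 163 W

Cylindrical conduction, so R = ln(r₂/r₁)/(2πkL) per layer, in series:
R_brass pipe wall = ln(150.5/145)/(2π×122×3.28) = 1.481×10^-5 K/W
R_extruded polystyrene = ln(230.5/150.5)/(2π×0.0327×3.28) = 0.6326 K/W
R_outer film = 1/(h_o·2πr_oL) = 1/(8.87×2π×0.2305×3.28) = 0.02373 K/W
R_total = 0.6563 K/W
Q = ΔT/R_total = 107/0.6563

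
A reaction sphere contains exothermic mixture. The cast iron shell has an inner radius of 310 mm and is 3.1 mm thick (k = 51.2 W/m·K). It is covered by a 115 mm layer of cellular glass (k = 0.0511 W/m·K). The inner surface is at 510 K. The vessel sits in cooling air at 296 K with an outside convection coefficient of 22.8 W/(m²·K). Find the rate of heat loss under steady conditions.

Q ≈ 158 W

Spherical conduction: R = (1/r_in − 1/r_out)/(4πk) per layer; series-sum.
R_cast iron shell = (1/0.31 − 1/0.3131)/(4π×51.2) = 4.964×10^-5 K/W
R_cellular glass = (1/0.3131 − 1/0.4281)/(4π×0.0511) = 1.336 K/W
R_outer film = 1/(h·4πr_o²) = 1/(22.8×4π×0.4281²) = 0.01904 K/W
R_total = 1.355 K/W
Q = ΔT/R_total = 214/1.355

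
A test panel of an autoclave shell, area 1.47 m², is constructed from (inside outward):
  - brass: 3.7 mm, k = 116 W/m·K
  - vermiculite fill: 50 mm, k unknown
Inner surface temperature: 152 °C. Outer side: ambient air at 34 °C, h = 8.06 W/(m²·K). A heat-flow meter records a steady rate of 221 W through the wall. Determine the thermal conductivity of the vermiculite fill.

Thermal resistances in series:
R_brass = L/(kA) = 0.0037/(116×1.47) = 2.17×10^-5 K/W
R_outer film = 1/(h_o·A) = 1/(8.06×1.47) = 0.0844 K/W
Sum of known resistances R_other = 0.08442 K/W
Total R = ΔT/Q = 118/221 = 0.5339 K/W
R_vermiculite fill = R_total − R_other = 0.4495 K/W
k = L/(R·A) = 0.05/(0.4495×1.47)

k ≈ 0.0757 W/(m·K)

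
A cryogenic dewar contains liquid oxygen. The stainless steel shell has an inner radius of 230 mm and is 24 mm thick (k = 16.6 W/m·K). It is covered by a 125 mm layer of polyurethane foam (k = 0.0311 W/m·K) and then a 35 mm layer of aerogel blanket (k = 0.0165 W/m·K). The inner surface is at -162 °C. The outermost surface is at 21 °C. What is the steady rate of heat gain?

Q ≈ 41.6 W

Spherical conduction: R = (1/r_in − 1/r_out)/(4πk) per layer; series-sum.
R_stainless steel shell = (1/0.23 − 1/0.254)/(4π×16.6) = 0.001969 K/W
R_polyurethane foam = (1/0.254 − 1/0.379)/(4π×0.0311) = 3.323 K/W
R_aerogel blanket = (1/0.379 − 1/0.414)/(4π×0.0165) = 1.076 K/W
R_total = 4.4 K/W
Q = ΔT/R_total = 183/4.4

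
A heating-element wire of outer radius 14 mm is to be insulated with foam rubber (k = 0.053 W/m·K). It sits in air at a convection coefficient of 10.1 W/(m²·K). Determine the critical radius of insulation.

r_cr ≈ 5.25 mm

For a cylinder r_cr = k/h = 0.053/10.1
r_cr = 5.25 mm; since the bare radius (14 mm) is above r_cr, any added insulation will reduce heat loss.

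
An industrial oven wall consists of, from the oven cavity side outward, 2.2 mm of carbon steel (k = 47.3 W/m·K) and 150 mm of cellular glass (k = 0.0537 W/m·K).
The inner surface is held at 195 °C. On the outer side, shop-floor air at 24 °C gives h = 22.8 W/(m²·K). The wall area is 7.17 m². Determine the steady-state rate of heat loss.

Q ≈ 432 W

Using the resistance-network approach (series):
R_carbon steel = L/(kA) = 0.0022/(47.3×7.17) = 6.487×10^-6 K/W
R_cellular glass = L/(kA) = 0.15/(0.0537×7.17) = 0.3896 K/W
R_outer film = 1/(h_o·A) = 1/(22.8×7.17) = 0.006117 K/W
R_total = 0.3957 K/W
Q = ΔT / R_total = 171 / 0.3957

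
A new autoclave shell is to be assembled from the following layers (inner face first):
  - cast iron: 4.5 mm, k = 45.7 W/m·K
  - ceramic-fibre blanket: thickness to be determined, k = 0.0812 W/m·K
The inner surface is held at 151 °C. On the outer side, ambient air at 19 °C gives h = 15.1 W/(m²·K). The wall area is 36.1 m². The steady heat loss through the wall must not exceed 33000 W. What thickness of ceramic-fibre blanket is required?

Treating each layer as a thermal resistance in series:
R_cast iron = L/(kA) = 0.0045/(45.7×36.1) = 2.728×10^-6 K/W
R_outer film = 1/(h_o·A) = 1/(15.1×36.1) = 0.001834 K/W
Sum of the known resistances R_other = 0.001837 K/W
Required total resistance R_tot = ΔT/Q_allow = 132/33000 = 0.004 K/W
R_ceramic-fibre blanket = R_tot − R_other = 0.002163 K/W
L = R·k·A = 0.002163×0.0812×36.1

L ≈ 6.34 mm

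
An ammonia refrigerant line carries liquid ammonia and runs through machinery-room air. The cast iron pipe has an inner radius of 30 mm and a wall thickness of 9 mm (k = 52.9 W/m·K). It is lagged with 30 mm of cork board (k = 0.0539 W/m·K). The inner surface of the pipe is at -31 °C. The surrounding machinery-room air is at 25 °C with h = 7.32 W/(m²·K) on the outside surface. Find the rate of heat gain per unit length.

q′ ≈ 28 W/m

Per-layer cylindrical resistances, series-summed:
R_cast iron pipe wall = ln(39/30)/(2π×52.9×1) = 7.893×10^-4 K/W
R_cork board = ln(69/39)/(2π×0.0539×1) = 1.685 K/W
R_outer film = 1/(h_o·2πr_oL) = 1/(7.32×2π×0.069×1) = 0.3151 K/W
R_total = 2.001 K/W
Q = ΔT/R_total = 56/2.001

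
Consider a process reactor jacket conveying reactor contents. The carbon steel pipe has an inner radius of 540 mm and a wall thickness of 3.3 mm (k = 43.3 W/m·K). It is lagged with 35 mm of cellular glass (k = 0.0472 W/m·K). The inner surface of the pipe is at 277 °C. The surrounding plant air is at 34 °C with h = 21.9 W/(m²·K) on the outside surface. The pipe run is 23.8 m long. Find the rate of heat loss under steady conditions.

Cylindrical conduction, so R = ln(r₂/r₁)/(2πkL) per layer, in series:
R_carbon steel pipe wall = ln(543.3/540)/(2π×43.3×23.8) = 9.409×10^-7 K/W
R_cellular glass = ln(578.3/543.3)/(2π×0.0472×23.8) = 0.008845 K/W
R_outer film = 1/(h_o·2πr_oL) = 1/(21.9×2π×0.5783×23.8) = 5.28×10^-4 K/W
R_total = 0.009374 K/W
Q = ΔT/R_total = 243/0.009374

Q ≈ 25900 W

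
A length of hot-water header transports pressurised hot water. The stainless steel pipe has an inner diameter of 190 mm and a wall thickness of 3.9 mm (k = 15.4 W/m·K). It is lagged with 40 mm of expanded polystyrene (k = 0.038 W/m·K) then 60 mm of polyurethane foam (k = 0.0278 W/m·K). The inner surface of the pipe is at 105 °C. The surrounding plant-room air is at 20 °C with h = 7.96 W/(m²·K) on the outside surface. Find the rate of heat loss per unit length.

q′ ≈ 23.7 W/m

Radial resistances (cylindrical: R_cond = ln(r_o/r_i)/(2πkL), R_conv = 1/(h·2πrL)):
R_stainless steel pipe wall = ln(98.9/95)/(2π×15.4×1) = 4.158×10^-4 K/W
R_expanded polystyrene = ln(138.9/98.9)/(2π×0.038×1) = 1.423 K/W
R_polyurethane foam = ln(198.9/138.9)/(2π×0.0278×1) = 2.056 K/W
R_outer film = 1/(h_o·2πr_oL) = 1/(7.96×2π×0.1989×1) = 0.1005 K/W
R_total = 3.579 K/W
Q = ΔT/R_total = 85/3.579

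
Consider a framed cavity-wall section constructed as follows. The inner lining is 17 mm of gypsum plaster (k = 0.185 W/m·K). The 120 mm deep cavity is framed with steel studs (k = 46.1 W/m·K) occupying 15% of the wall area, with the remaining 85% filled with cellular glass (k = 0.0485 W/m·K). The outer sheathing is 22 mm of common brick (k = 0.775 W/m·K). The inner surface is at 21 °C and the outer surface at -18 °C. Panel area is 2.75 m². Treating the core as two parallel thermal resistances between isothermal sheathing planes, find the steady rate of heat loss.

Sheathing layers in series; stud and cavity paths in parallel between them.
R_inner = 0.017/(0.185×2.75) = 0.03342 K/W
R_stud  = 0.12/(46.1×0.15×2.75) = 0.00631 K/W
R_cav   = 0.12/(0.0485×0.85×2.75) = 1.058 K/W
1/R_core = 1/R_stud + 1/R_cav → R_core = 0.006273 K/W
R_outer = 0.022/(0.775×2.75) = 0.01032 K/W
R_total = 0.05001 K/W
Q = ΔT/R_total = 39/0.05001

Q ≈ 780 W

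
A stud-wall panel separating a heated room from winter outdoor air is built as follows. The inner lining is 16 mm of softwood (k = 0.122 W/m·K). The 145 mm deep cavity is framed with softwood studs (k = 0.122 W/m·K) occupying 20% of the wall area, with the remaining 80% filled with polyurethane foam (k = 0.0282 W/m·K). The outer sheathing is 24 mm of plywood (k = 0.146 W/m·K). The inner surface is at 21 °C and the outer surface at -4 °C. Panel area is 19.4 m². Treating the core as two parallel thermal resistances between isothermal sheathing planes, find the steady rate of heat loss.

Q ≈ 143 W

Sheathing layers in series; stud and cavity paths in parallel between them.
R_inner = 0.016/(0.122×19.4) = 0.00676 K/W
R_stud  = 0.145/(0.122×0.2×19.4) = 0.3063 K/W
R_cav   = 0.145/(0.0282×0.8×19.4) = 0.3313 K/W
1/R_core = 1/R_stud + 1/R_cav → R_core = 0.1592 K/W
R_outer = 0.024/(0.146×19.4) = 0.008473 K/W
R_total = 0.1744 K/W
Q = ΔT/R_total = 25/0.1744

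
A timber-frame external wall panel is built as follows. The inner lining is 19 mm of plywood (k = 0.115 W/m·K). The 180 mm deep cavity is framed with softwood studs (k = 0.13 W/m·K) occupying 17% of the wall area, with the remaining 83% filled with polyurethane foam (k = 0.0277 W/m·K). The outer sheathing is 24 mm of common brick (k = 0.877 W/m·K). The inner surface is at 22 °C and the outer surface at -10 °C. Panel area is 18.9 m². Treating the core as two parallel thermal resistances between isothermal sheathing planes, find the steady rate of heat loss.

Sheathing layers in series; stud and cavity paths in parallel between them.
R_inner = 0.019/(0.115×18.9) = 0.008742 K/W
R_stud  = 0.18/(0.13×0.17×18.9) = 0.4309 K/W
R_cav   = 0.18/(0.0277×0.83×18.9) = 0.4142 K/W
1/R_core = 1/R_stud + 1/R_cav → R_core = 0.2112 K/W
R_outer = 0.024/(0.877×18.9) = 0.001448 K/W
R_total = 0.2214 K/W
Q = ΔT/R_total = 32/0.2214

Q ≈ 145 W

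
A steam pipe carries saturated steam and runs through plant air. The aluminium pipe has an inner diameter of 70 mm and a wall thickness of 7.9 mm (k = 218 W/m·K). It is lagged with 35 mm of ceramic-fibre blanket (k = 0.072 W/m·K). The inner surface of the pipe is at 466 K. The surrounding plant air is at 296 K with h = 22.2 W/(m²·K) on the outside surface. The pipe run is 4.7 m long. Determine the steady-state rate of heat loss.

Cylindrical conduction, so R = ln(r₂/r₁)/(2πkL) per layer, in series:
R_aluminium pipe wall = ln(42.9/35)/(2π×218×4.7) = 3.161×10^-5 K/W
R_ceramic-fibre blanket = ln(77.9/42.9)/(2π×0.072×4.7) = 0.2806 K/W
R_outer film = 1/(h_o·2πr_oL) = 1/(22.2×2π×0.0779×4.7) = 0.01958 K/W
R_total = 0.3002 K/W
Q = ΔT/R_total = 170/0.3002

Q ≈ 566 W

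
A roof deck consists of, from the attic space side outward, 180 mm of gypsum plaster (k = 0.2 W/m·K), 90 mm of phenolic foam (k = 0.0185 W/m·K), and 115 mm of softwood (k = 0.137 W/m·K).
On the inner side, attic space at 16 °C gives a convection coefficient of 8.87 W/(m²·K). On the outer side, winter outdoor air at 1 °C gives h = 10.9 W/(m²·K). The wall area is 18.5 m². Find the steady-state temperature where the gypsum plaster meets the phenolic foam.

T ≈ 13.8 °C

Treating each layer as a thermal resistance in series:
R_inner film = 1/(h_i·A) = 1/(8.87×18.5) = 0.006094 K/W
R_gypsum plaster = L/(kA) = 0.18/(0.2×18.5) = 0.04865 K/W
R_phenolic foam = L/(kA) = 0.09/(0.0185×18.5) = 0.263 K/W
R_softwood = L/(kA) = 0.115/(0.137×18.5) = 0.04537 K/W
R_outer film = 1/(h_o·A) = 1/(10.9×18.5) = 0.004959 K/W
R_total = 0.368 K/W;  Q = ΔT/R_total = 15/0.368 = 40.76 W
T_interface = T_inner − Q·ΣR(inner→interface) = 16 − 40.8×0.05474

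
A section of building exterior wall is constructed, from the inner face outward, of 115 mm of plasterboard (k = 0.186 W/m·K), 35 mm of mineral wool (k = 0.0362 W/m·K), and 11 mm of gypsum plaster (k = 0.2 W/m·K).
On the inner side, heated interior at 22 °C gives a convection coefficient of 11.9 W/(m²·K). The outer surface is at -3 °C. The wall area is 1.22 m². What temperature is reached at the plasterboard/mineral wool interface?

T ≈ 11.8 °C

Thermal resistances in series:
R_inner film = 1/(h_i·A) = 1/(11.9×1.22) = 0.06888 K/W
R_plasterboard = L/(kA) = 0.115/(0.186×1.22) = 0.5068 K/W
R_mineral wool = L/(kA) = 0.035/(0.0362×1.22) = 0.7925 K/W
R_gypsum plaster = L/(kA) = 0.011/(0.2×1.22) = 0.04508 K/W
R_total = 1.413 K/W;  Q = ΔT/R_total = 25/1.413 = 17.69 W
T_interface = T_inner − Q·ΣR(inner→interface) = 22 − 17.7×0.5757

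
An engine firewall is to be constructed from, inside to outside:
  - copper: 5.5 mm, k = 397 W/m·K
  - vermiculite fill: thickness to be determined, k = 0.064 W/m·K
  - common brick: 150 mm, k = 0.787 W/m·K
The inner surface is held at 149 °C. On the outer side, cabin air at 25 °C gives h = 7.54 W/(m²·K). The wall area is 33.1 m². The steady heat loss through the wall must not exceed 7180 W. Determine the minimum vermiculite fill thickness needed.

L ≈ 15.9 mm

Using the resistance-network approach (series):
R_copper = L/(kA) = 0.0055/(397×33.1) = 4.185×10^-7 K/W
R_common brick = L/(kA) = 0.15/(0.787×33.1) = 0.005758 K/W
R_outer film = 1/(h_o·A) = 1/(7.54×33.1) = 0.004007 K/W
Sum of the known resistances R_other = 0.009765 K/W
Required total resistance R_tot = ΔT/Q_allow = 124/7180 = 0.01727 K/W
R_vermiculite fill = R_tot − R_other = 0.007505 K/W
L = R·k·A = 0.007505×0.064×33.1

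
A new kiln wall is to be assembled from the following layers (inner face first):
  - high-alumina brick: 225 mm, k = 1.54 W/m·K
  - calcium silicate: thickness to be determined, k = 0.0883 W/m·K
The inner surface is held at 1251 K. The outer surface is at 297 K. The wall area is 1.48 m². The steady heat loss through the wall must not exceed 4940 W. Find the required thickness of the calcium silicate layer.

Series thermal resistances:
R_high-alumina brick = L/(kA) = 0.225/(1.54×1.48) = 0.09872 K/W
Sum of the known resistances R_other = 0.09872 K/W
Required total resistance R_tot = ΔT/Q_allow = 954/4940 = 0.1931 K/W
R_calcium silicate = R_tot − R_other = 0.0944 K/W
L = R·k·A = 0.0944×0.0883×1.48

L ≈ 12.3 mm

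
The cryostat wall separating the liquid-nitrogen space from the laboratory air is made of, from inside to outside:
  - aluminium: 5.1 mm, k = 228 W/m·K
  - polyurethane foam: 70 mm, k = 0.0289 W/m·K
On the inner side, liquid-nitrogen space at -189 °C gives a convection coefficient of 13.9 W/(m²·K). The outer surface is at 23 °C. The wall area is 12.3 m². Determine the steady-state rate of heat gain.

Q ≈ 1050 W

Using the resistance-network approach (series):
R_inner film = 1/(h_i·A) = 1/(13.9×12.3) = 0.005849 K/W
R_aluminium = L/(kA) = 0.0051/(228×12.3) = 1.819×10^-6 K/W
R_polyurethane foam = L/(kA) = 0.07/(0.0289×12.3) = 0.1969 K/W
R_total = 0.2028 K/W
Q = ΔT / R_total = 212 / 0.2028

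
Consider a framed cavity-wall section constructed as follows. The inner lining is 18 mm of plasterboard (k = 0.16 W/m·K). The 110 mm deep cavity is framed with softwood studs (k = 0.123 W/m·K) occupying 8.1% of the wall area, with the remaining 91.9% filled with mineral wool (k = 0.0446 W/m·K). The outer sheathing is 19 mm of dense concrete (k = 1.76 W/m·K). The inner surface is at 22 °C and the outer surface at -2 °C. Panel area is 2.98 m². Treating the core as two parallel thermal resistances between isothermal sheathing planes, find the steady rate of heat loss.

Q ≈ 31.3 W

Sheathing layers in series; stud and cavity paths in parallel between them.
R_inner = 0.018/(0.16×2.98) = 0.03775 K/W
R_stud  = 0.11/(0.123×0.081×2.98) = 3.705 K/W
R_cav   = 0.11/(0.0446×0.919×2.98) = 0.9006 K/W
1/R_core = 1/R_stud + 1/R_cav → R_core = 0.7245 K/W
R_outer = 0.019/(1.76×2.98) = 0.003623 K/W
R_total = 0.7659 K/W
Q = ΔT/R_total = 24/0.7659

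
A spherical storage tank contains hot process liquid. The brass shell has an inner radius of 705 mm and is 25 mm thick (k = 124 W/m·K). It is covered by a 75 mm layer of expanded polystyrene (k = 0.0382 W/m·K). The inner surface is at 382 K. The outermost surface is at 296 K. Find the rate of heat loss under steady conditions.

Q ≈ 323 W

Spherical conduction: R = (1/r_in − 1/r_out)/(4πk) per layer; series-sum.
R_brass shell = (1/0.705 − 1/0.73)/(4π×124) = 3.117×10^-5 K/W
R_expanded polystyrene = (1/0.73 − 1/0.805)/(4π×0.0382) = 0.2659 K/W
R_total = 0.2659 K/W
Q = ΔT/R_total = 86/0.2659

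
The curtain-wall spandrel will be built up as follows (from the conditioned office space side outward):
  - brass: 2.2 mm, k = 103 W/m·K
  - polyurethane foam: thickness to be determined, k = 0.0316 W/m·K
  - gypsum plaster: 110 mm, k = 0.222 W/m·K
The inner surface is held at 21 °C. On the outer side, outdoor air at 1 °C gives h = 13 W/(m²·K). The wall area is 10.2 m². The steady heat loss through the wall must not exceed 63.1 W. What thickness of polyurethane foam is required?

L ≈ 84.1 mm

Treating each layer as a thermal resistance in series:
R_brass = L/(kA) = 0.0022/(103×10.2) = 2.094×10^-6 K/W
R_gypsum plaster = L/(kA) = 0.11/(0.222×10.2) = 0.04858 K/W
R_outer film = 1/(h_o·A) = 1/(13×10.2) = 0.007541 K/W
Sum of the known resistances R_other = 0.05612 K/W
Required total resistance R_tot = ΔT/Q_allow = 20/63.1 = 0.317 K/W
R_polyurethane foam = R_tot − R_other = 0.2608 K/W
L = R·k·A = 0.2608×0.0316×10.2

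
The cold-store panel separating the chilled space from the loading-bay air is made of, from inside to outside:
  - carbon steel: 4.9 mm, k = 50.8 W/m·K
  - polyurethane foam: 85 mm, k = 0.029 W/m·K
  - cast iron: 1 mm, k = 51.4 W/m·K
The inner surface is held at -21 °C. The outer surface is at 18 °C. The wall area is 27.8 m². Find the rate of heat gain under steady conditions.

Using the resistance-network approach (series):
R_carbon steel = L/(kA) = 0.0049/(50.8×27.8) = 3.47×10^-6 K/W
R_polyurethane foam = L/(kA) = 0.085/(0.029×27.8) = 0.1054 K/W
R_cast iron = L/(kA) = 0.001/(51.4×27.8) = 6.998×10^-7 K/W
R_total = 0.1054 K/W
Q = ΔT / R_total = 39 / 0.1054

Q ≈ 370 W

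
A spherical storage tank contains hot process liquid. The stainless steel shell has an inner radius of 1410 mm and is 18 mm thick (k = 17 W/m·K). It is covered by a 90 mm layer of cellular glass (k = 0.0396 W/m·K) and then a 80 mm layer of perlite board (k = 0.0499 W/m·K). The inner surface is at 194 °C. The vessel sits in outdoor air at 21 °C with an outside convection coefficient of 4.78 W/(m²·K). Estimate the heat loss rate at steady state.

Q ≈ 1210 W

Each spherical layer contributes R = (1/r_i − 1/r_o)/(4πk):
R_stainless steel shell = (1/1.41 − 1/1.428)/(4π×17) = 4.185×10^-5 K/W
R_cellular glass = (1/1.428 − 1/1.518)/(4π×0.0396) = 0.08343 K/W
R_perlite board = (1/1.518 − 1/1.598)/(4π×0.0499) = 0.05259 K/W
R_outer film = 1/(h·4πr_o²) = 1/(4.78×4π×1.598²) = 0.006519 K/W
R_total = 0.1426 K/W
Q = ΔT/R_total = 173/0.1426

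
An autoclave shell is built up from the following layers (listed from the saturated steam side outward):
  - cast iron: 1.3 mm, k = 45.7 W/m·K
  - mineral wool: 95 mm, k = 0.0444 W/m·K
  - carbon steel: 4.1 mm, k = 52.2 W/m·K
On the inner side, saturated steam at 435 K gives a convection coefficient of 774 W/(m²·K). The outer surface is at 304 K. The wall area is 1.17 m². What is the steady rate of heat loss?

Model the wall as resistances in series:
R_inner film = 1/(h_i·A) = 1/(774×1.17) = 0.001104 K/W
R_cast iron = L/(kA) = 0.0013/(45.7×1.17) = 2.431×10^-5 K/W
R_mineral wool = L/(kA) = 0.095/(0.0444×1.17) = 1.829 K/W
R_carbon steel = L/(kA) = 0.0041/(52.2×1.17) = 6.713×10^-5 K/W
R_total = 1.83 K/W
Q = ΔT / R_total = 131 / 1.83

Q ≈ 71.6 W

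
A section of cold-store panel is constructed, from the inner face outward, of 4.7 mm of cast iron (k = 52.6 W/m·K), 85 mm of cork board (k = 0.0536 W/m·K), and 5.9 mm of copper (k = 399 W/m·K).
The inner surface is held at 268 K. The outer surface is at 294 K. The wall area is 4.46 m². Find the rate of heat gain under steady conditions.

Q ≈ 73.1 W

Series thermal resistances:
R_cast iron = L/(kA) = 0.0047/(52.6×4.46) = 2.003×10^-5 K/W
R_cork board = L/(kA) = 0.085/(0.0536×4.46) = 0.3556 K/W
R_copper = L/(kA) = 0.0059/(399×4.46) = 3.315×10^-6 K/W
R_total = 0.3556 K/W
Q = ΔT / R_total = 26 / 0.3556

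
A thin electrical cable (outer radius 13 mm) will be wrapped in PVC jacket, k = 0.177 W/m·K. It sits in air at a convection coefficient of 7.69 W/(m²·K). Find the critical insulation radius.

r_cr ≈ 23 mm

For a cylinder r_cr = k/h = 0.177/7.69
r_cr = 23 mm; since the bare radius (13 mm) is below r_cr, adding a thin layer of insulation will *increase* heat loss.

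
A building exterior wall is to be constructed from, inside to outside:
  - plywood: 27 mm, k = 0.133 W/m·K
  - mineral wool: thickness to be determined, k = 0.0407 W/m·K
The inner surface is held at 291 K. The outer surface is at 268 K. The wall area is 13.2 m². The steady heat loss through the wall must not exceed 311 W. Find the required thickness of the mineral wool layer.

Thermal resistances in series:
R_plywood = L/(kA) = 0.027/(0.133×13.2) = 0.01538 K/W
Sum of the known resistances R_other = 0.01538 K/W
Required total resistance R_tot = ΔT/Q_allow = 23/311 = 0.07395 K/W
R_mineral wool = R_tot − R_other = 0.05858 K/W
L = R·k·A = 0.05858×0.0407×13.2

L ≈ 31.5 mm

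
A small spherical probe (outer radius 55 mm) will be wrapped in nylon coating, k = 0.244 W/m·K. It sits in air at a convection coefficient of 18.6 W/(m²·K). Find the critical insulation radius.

For a sphere r_cr = 2k/h = 2×0.244/18.6
r_cr = 26.2 mm; since the bare radius (55 mm) is above r_cr, any added insulation will reduce heat loss.

r_cr ≈ 26.2 mm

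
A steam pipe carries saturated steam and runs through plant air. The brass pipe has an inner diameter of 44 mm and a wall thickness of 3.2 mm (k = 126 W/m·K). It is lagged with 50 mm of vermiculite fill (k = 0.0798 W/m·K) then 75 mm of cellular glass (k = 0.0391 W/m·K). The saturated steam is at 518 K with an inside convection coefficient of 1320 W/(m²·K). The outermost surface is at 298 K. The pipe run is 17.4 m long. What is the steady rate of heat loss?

Q ≈ 765 W

Cylindrical conduction, so R = ln(r₂/r₁)/(2πkL) per layer, in series:
R_inner film = 1/(h_i·2πr₁L) = 1/(1320×2π×0.022×17.4) = 3.15×10^-4 K/W
R_brass pipe wall = ln(25.2/22)/(2π×126×17.4) = 9.858×10^-6 K/W
R_vermiculite fill = ln(75.2/25.2)/(2π×0.0798×17.4) = 0.1253 K/W
R_cellular glass = ln(150.2/75.2)/(2π×0.0391×17.4) = 0.1618 K/W
R_total = 0.2875 K/W
Q = ΔT/R_total = 220/0.2875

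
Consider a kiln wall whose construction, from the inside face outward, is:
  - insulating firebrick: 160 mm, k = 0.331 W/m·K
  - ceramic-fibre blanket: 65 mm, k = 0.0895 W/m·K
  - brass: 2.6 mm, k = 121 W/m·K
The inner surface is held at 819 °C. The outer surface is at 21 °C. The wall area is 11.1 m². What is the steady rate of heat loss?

Q ≈ 7320 W

Series thermal resistances:
R_insulating firebrick = L/(kA) = 0.16/(0.331×11.1) = 0.04355 K/W
R_ceramic-fibre blanket = L/(kA) = 0.065/(0.0895×11.1) = 0.06543 K/W
R_brass = L/(kA) = 0.0026/(121×11.1) = 1.936×10^-6 K/W
R_total = 0.109 K/W
Q = ΔT / R_total = 798 / 0.109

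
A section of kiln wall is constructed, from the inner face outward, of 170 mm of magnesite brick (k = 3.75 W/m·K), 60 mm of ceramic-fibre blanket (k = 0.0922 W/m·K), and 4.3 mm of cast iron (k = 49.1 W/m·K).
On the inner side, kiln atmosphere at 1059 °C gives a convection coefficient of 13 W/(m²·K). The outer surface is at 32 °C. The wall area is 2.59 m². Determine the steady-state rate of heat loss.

Q ≈ 3440 W

Using the resistance-network approach (series):
R_inner film = 1/(h_i·A) = 1/(13×2.59) = 0.0297 K/W
R_magnesite brick = L/(kA) = 0.17/(3.75×2.59) = 0.0175 K/W
R_ceramic-fibre blanket = L/(kA) = 0.06/(0.0922×2.59) = 0.2513 K/W
R_cast iron = L/(kA) = 0.0043/(49.1×2.59) = 3.381×10^-5 K/W
R_total = 0.2985 K/W
Q = ΔT / R_total = 1027 / 0.2985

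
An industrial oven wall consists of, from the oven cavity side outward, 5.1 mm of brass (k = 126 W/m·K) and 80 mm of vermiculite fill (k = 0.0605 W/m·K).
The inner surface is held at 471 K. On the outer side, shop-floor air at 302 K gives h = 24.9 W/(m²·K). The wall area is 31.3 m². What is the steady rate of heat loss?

Model the wall as resistances in series:
R_brass = L/(kA) = 0.0051/(126×31.3) = 1.293×10^-6 K/W
R_vermiculite fill = L/(kA) = 0.08/(0.0605×31.3) = 0.04225 K/W
R_outer film = 1/(h_o·A) = 1/(24.9×31.3) = 0.001283 K/W
R_total = 0.04353 K/W
Q = ΔT / R_total = 169 / 0.04353

Q ≈ 3880 W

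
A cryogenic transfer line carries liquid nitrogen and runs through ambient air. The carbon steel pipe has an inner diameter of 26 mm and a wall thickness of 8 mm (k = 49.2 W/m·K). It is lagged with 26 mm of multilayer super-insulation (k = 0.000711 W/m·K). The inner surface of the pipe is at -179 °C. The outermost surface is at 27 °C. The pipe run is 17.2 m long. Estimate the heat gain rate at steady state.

Q ≈ 19.6 W

Treating each annulus and film as a series resistance:
R_carbon steel pipe wall = ln(21/13)/(2π×49.2×17.2) = 9.019×10^-5 K/W
R_multilayer super-insulation = ln(47/21)/(2π×0.000711×17.2) = 10.48 K/W
R_total = 10.48 K/W
Q = ΔT/R_total = 206/10.48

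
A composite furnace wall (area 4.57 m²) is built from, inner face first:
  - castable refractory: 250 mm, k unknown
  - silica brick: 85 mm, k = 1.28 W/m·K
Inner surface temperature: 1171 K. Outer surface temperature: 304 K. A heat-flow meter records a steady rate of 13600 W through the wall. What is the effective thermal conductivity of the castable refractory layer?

Model the wall as resistances in series:
R_silica brick = L/(kA) = 0.085/(1.28×4.57) = 0.01453 K/W
Sum of known resistances R_other = 0.01453 K/W
Total R = ΔT/Q = 867/13600 = 0.06375 K/W
R_castable refractory = R_total − R_other = 0.04922 K/W
k = L/(R·A) = 0.25/(0.04922×4.57)

k ≈ 1.11 W/(m·K)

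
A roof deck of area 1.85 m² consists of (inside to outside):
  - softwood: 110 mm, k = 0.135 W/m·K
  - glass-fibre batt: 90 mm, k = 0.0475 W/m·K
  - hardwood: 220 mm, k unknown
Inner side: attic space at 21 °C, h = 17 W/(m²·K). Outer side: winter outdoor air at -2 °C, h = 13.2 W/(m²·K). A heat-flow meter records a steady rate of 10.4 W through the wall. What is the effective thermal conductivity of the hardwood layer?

Treating each layer as a thermal resistance in series:
R_inner film = 1/(h_i·A) = 1/(17×1.85) = 0.0318 K/W
R_softwood = L/(kA) = 0.11/(0.135×1.85) = 0.4404 K/W
R_glass-fibre batt = L/(kA) = 0.09/(0.0475×1.85) = 1.024 K/W
R_outer film = 1/(h_o·A) = 1/(13.2×1.85) = 0.04095 K/W
Sum of known resistances R_other = 1.537 K/W
Total R = ΔT/Q = 23/10.4 = 2.212 K/W
R_hardwood = R_total − R_other = 0.6742 K/W
k = L/(R·A) = 0.22/(0.6742×1.85)

k ≈ 0.176 W/(m·K)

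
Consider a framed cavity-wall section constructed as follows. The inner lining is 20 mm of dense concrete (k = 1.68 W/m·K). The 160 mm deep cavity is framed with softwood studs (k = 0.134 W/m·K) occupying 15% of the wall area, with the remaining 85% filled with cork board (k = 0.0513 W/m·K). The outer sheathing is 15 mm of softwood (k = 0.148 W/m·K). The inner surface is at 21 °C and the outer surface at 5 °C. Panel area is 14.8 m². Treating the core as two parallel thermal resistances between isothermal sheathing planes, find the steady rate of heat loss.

Sheathing layers in series; stud and cavity paths in parallel between them.
R_inner = 0.02/(1.68×14.8) = 8.044×10^-4 K/W
R_stud  = 0.16/(0.134×0.15×14.8) = 0.5379 K/W
R_cav   = 0.16/(0.0513×0.85×14.8) = 0.2479 K/W
1/R_core = 1/R_stud + 1/R_cav → R_core = 0.1697 K/W
R_outer = 0.015/(0.148×14.8) = 0.006848 K/W
R_total = 0.1774 K/W
Q = ΔT/R_total = 16/0.1774

Q ≈ 90.2 W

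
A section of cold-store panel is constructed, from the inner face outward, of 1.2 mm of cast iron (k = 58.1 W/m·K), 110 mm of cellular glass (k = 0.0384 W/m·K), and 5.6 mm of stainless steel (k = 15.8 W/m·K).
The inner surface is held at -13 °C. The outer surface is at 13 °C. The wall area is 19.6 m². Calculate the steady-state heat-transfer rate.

Q ≈ 178 W

Model the wall as resistances in series:
R_cast iron = L/(kA) = 0.0012/(58.1×19.6) = 1.054×10^-6 K/W
R_cellular glass = L/(kA) = 0.11/(0.0384×19.6) = 0.1462 K/W
R_stainless steel = L/(kA) = 0.0056/(15.8×19.6) = 1.808×10^-5 K/W
R_total = 0.1462 K/W
Q = ΔT / R_total = 26 / 0.1462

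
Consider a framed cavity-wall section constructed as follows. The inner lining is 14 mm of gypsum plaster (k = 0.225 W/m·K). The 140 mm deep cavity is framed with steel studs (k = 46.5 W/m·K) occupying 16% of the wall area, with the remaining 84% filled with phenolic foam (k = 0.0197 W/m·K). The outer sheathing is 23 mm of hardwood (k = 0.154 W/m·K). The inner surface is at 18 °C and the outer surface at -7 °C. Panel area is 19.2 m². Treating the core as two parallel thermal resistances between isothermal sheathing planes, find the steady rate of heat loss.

Q ≈ 2080 W

Sheathing layers in series; stud and cavity paths in parallel between them.
R_inner = 0.014/(0.225×19.2) = 0.003241 K/W
R_stud  = 0.14/(46.5×0.16×19.2) = 9.801×10^-4 K/W
R_cav   = 0.14/(0.0197×0.84×19.2) = 0.4406 K/W
1/R_core = 1/R_stud + 1/R_cav → R_core = 9.779×10^-4 K/W
R_outer = 0.023/(0.154×19.2) = 0.007779 K/W
R_total = 0.012 K/W
Q = ΔT/R_total = 25/0.012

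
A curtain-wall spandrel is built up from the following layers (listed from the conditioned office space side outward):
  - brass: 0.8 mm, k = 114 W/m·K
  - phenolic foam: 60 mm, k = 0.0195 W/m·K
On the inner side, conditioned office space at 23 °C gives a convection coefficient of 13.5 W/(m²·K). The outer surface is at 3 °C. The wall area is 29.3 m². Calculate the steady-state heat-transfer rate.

Model the wall as resistances in series:
R_inner film = 1/(h_i·A) = 1/(13.5×29.3) = 0.002528 K/W
R_brass = L/(kA) = 0.0008/(114×29.3) = 2.395×10^-7 K/W
R_phenolic foam = L/(kA) = 0.06/(0.0195×29.3) = 0.105 K/W
R_total = 0.1075 K/W
Q = ΔT / R_total = 20 / 0.1075

Q ≈ 186 W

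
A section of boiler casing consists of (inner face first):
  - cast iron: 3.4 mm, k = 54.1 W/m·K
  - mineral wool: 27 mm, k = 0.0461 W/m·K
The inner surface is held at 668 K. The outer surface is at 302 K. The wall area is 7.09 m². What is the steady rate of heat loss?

Q ≈ 4430 W

Model the wall as resistances in series:
R_cast iron = L/(kA) = 0.0034/(54.1×7.09) = 8.864×10^-6 K/W
R_mineral wool = L/(kA) = 0.027/(0.0461×7.09) = 0.08261 K/W
R_total = 0.08262 K/W
Q = ΔT / R_total = 366 / 0.08262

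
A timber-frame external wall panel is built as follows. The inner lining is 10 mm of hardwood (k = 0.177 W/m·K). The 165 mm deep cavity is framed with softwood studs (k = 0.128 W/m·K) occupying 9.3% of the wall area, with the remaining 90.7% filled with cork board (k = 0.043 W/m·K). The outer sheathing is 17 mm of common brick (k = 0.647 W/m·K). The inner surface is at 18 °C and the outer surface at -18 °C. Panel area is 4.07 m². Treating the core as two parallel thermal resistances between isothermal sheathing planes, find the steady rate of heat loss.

Sheathing layers in series; stud and cavity paths in parallel between them.
R_inner = 0.01/(0.177×4.07) = 0.01388 K/W
R_stud  = 0.165/(0.128×0.093×4.07) = 3.406 K/W
R_cav   = 0.165/(0.043×0.907×4.07) = 1.039 K/W
1/R_core = 1/R_stud + 1/R_cav → R_core = 0.7964 K/W
R_outer = 0.017/(0.647×4.07) = 0.006456 K/W
R_total = 0.8167 K/W
Q = ΔT/R_total = 36/0.8167

Q ≈ 44.1 W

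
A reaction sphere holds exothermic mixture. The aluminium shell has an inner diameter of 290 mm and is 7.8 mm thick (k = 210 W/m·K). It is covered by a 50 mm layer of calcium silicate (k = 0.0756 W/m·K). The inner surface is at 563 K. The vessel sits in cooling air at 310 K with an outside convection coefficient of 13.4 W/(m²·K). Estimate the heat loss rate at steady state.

Each spherical layer contributes R = (1/r_i − 1/r_o)/(4πk):
R_aluminium shell = (1/0.145 − 1/0.1528)/(4π×210) = 1.334×10^-4 K/W
R_calcium silicate = (1/0.1528 − 1/0.2028)/(4π×0.0756) = 1.698 K/W
R_outer film = 1/(h·4πr_o²) = 1/(13.4×4π×0.2028²) = 0.1444 K/W
R_total = 1.843 K/W
Q = ΔT/R_total = 253/1.843

Q ≈ 137 W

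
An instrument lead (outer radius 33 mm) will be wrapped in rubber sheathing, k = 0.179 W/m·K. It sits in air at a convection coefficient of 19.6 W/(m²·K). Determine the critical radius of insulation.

For a cylinder r_cr = k/h = 0.179/19.6
r_cr = 9.13 mm; since the bare radius (33 mm) is above r_cr, any added insulation will reduce heat loss.

r_cr ≈ 9.13 mm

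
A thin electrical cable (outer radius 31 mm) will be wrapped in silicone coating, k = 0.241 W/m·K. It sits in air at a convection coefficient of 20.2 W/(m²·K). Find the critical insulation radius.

For a cylinder r_cr = k/h = 0.241/20.2
r_cr = 11.9 mm; since the bare radius (31 mm) is above r_cr, any added insulation will reduce heat loss.

r_cr ≈ 11.9 mm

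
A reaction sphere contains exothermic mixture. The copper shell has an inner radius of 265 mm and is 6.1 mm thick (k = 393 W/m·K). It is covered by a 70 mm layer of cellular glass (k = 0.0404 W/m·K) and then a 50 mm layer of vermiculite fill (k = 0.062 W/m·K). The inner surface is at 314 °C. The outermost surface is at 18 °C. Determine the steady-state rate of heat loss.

Spherical conduction: R = (1/r_in − 1/r_out)/(4πk) per layer; series-sum.
R_copper shell = (1/0.265 − 1/0.2711)/(4π×393) = 1.719×10^-5 K/W
R_cellular glass = (1/0.2711 − 1/0.3411)/(4π×0.0404) = 1.491 K/W
R_vermiculite fill = (1/0.3411 − 1/0.3911)/(4π×0.062) = 0.4811 K/W
R_total = 1.972 K/W
Q = ΔT/R_total = 296/1.972

Q ≈ 150 W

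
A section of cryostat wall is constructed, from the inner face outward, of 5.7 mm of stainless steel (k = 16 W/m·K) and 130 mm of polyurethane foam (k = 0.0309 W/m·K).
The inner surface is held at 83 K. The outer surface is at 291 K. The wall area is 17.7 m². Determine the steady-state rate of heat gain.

Thermal resistances in series:
R_stainless steel = L/(kA) = 0.0057/(16×17.7) = 2.013×10^-5 K/W
R_polyurethane foam = L/(kA) = 0.13/(0.0309×17.7) = 0.2377 K/W
R_total = 0.2377 K/W
Q = ΔT / R_total = 208 / 0.2377

Q ≈ 875 W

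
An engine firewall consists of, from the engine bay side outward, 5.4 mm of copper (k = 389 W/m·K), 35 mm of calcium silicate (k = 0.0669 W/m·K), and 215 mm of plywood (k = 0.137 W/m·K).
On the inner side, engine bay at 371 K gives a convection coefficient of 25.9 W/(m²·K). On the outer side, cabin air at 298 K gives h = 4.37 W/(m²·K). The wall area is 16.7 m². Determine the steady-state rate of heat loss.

Series thermal resistances:
R_inner film = 1/(h_i·A) = 1/(25.9×16.7) = 0.002312 K/W
R_copper = L/(kA) = 0.0054/(389×16.7) = 8.312×10^-7 K/W
R_calcium silicate = L/(kA) = 0.035/(0.0669×16.7) = 0.03133 K/W
R_plywood = L/(kA) = 0.215/(0.137×16.7) = 0.09397 K/W
R_outer film = 1/(h_o·A) = 1/(4.37×16.7) = 0.0137 K/W
R_total = 0.1413 K/W
Q = ΔT / R_total = 73 / 0.1413

Q ≈ 517 W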